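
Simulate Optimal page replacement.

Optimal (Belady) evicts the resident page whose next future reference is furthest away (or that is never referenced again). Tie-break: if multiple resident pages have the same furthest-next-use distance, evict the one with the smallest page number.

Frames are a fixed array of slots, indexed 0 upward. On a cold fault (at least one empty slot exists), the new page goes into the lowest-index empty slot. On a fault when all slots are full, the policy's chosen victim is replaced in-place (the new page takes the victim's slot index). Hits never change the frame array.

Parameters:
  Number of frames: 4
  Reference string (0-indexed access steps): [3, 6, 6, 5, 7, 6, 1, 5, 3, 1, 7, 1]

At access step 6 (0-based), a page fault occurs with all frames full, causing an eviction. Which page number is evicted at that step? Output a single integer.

Step 0: ref 3 -> FAULT, frames=[3,-,-,-]
Step 1: ref 6 -> FAULT, frames=[3,6,-,-]
Step 2: ref 6 -> HIT, frames=[3,6,-,-]
Step 3: ref 5 -> FAULT, frames=[3,6,5,-]
Step 4: ref 7 -> FAULT, frames=[3,6,5,7]
Step 5: ref 6 -> HIT, frames=[3,6,5,7]
Step 6: ref 1 -> FAULT, evict 6, frames=[3,1,5,7]
At step 6: evicted page 6

Answer: 6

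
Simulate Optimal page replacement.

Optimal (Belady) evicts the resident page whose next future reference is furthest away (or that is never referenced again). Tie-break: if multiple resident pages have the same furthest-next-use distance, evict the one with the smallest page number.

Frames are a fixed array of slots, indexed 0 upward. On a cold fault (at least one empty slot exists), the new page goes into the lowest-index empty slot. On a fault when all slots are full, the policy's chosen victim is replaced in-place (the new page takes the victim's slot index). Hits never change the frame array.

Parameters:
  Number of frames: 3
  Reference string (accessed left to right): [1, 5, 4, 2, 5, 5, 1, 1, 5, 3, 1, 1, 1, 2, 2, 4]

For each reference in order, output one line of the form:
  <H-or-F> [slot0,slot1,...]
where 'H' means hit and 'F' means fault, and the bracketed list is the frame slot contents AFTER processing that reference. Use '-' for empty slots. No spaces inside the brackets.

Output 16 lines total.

F [1,-,-]
F [1,5,-]
F [1,5,4]
F [1,5,2]
H [1,5,2]
H [1,5,2]
H [1,5,2]
H [1,5,2]
H [1,5,2]
F [1,3,2]
H [1,3,2]
H [1,3,2]
H [1,3,2]
H [1,3,2]
H [1,3,2]
F [4,3,2]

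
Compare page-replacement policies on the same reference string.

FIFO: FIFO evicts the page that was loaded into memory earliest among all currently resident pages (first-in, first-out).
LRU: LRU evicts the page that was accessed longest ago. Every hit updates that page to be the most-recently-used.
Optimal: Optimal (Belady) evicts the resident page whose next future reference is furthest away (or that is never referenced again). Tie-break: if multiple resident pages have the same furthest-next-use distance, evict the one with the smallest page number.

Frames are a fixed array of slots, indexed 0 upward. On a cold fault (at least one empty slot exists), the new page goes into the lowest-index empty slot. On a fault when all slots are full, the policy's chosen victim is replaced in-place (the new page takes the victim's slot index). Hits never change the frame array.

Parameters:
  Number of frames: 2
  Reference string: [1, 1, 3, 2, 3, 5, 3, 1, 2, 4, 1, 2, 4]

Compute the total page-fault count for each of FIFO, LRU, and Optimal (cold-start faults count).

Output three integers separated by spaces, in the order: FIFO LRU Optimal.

--- FIFO ---
  step 0: ref 1 -> FAULT, frames=[1,-] (faults so far: 1)
  step 1: ref 1 -> HIT, frames=[1,-] (faults so far: 1)
  step 2: ref 3 -> FAULT, frames=[1,3] (faults so far: 2)
  step 3: ref 2 -> FAULT, evict 1, frames=[2,3] (faults so far: 3)
  step 4: ref 3 -> HIT, frames=[2,3] (faults so far: 3)
  step 5: ref 5 -> FAULT, evict 3, frames=[2,5] (faults so far: 4)
  step 6: ref 3 -> FAULT, evict 2, frames=[3,5] (faults so far: 5)
  step 7: ref 1 -> FAULT, evict 5, frames=[3,1] (faults so far: 6)
  step 8: ref 2 -> FAULT, evict 3, frames=[2,1] (faults so far: 7)
  step 9: ref 4 -> FAULT, evict 1, frames=[2,4] (faults so far: 8)
  step 10: ref 1 -> FAULT, evict 2, frames=[1,4] (faults so far: 9)
  step 11: ref 2 -> FAULT, evict 4, frames=[1,2] (faults so far: 10)
  step 12: ref 4 -> FAULT, evict 1, frames=[4,2] (faults so far: 11)
  FIFO total faults: 11
--- LRU ---
  step 0: ref 1 -> FAULT, frames=[1,-] (faults so far: 1)
  step 1: ref 1 -> HIT, frames=[1,-] (faults so far: 1)
  step 2: ref 3 -> FAULT, frames=[1,3] (faults so far: 2)
  step 3: ref 2 -> FAULT, evict 1, frames=[2,3] (faults so far: 3)
  step 4: ref 3 -> HIT, frames=[2,3] (faults so far: 3)
  step 5: ref 5 -> FAULT, evict 2, frames=[5,3] (faults so far: 4)
  step 6: ref 3 -> HIT, frames=[5,3] (faults so far: 4)
  step 7: ref 1 -> FAULT, evict 5, frames=[1,3] (faults so far: 5)
  step 8: ref 2 -> FAULT, evict 3, frames=[1,2] (faults so far: 6)
  step 9: ref 4 -> FAULT, evict 1, frames=[4,2] (faults so far: 7)
  step 10: ref 1 -> FAULT, evict 2, frames=[4,1] (faults so far: 8)
  step 11: ref 2 -> FAULT, evict 4, frames=[2,1] (faults so far: 9)
  step 12: ref 4 -> FAULT, evict 1, frames=[2,4] (faults so far: 10)
  LRU total faults: 10
--- Optimal ---
  step 0: ref 1 -> FAULT, frames=[1,-] (faults so far: 1)
  step 1: ref 1 -> HIT, frames=[1,-] (faults so far: 1)
  step 2: ref 3 -> FAULT, frames=[1,3] (faults so far: 2)
  step 3: ref 2 -> FAULT, evict 1, frames=[2,3] (faults so far: 3)
  step 4: ref 3 -> HIT, frames=[2,3] (faults so far: 3)
  step 5: ref 5 -> FAULT, evict 2, frames=[5,3] (faults so far: 4)
  step 6: ref 3 -> HIT, frames=[5,3] (faults so far: 4)
  step 7: ref 1 -> FAULT, evict 3, frames=[5,1] (faults so far: 5)
  step 8: ref 2 -> FAULT, evict 5, frames=[2,1] (faults so far: 6)
  step 9: ref 4 -> FAULT, evict 2, frames=[4,1] (faults so far: 7)
  step 10: ref 1 -> HIT, frames=[4,1] (faults so far: 7)
  step 11: ref 2 -> FAULT, evict 1, frames=[4,2] (faults so far: 8)
  step 12: ref 4 -> HIT, frames=[4,2] (faults so far: 8)
  Optimal total faults: 8

Answer: 11 10 8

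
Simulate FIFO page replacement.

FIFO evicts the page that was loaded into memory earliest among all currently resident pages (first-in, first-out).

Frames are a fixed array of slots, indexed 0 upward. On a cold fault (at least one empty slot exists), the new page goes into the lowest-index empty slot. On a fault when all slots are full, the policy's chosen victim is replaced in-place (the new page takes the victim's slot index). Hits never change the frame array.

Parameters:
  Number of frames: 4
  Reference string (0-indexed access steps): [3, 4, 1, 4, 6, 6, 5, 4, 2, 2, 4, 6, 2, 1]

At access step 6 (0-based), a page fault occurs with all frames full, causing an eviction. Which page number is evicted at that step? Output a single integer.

Answer: 3

Derivation:
Step 0: ref 3 -> FAULT, frames=[3,-,-,-]
Step 1: ref 4 -> FAULT, frames=[3,4,-,-]
Step 2: ref 1 -> FAULT, frames=[3,4,1,-]
Step 3: ref 4 -> HIT, frames=[3,4,1,-]
Step 4: ref 6 -> FAULT, frames=[3,4,1,6]
Step 5: ref 6 -> HIT, frames=[3,4,1,6]
Step 6: ref 5 -> FAULT, evict 3, frames=[5,4,1,6]
At step 6: evicted page 3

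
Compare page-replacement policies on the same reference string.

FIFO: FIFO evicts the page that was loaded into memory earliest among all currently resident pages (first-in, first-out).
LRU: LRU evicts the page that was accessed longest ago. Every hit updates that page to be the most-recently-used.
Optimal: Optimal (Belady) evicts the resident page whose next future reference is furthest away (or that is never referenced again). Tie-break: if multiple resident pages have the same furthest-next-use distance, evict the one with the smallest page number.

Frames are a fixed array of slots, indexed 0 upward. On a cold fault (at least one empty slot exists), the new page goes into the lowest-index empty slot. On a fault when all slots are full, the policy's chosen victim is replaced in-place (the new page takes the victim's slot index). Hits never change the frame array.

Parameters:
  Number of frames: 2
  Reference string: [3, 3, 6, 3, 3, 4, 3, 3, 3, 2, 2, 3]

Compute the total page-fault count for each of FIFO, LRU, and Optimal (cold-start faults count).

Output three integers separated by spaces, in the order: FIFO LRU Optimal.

--- FIFO ---
  step 0: ref 3 -> FAULT, frames=[3,-] (faults so far: 1)
  step 1: ref 3 -> HIT, frames=[3,-] (faults so far: 1)
  step 2: ref 6 -> FAULT, frames=[3,6] (faults so far: 2)
  step 3: ref 3 -> HIT, frames=[3,6] (faults so far: 2)
  step 4: ref 3 -> HIT, frames=[3,6] (faults so far: 2)
  step 5: ref 4 -> FAULT, evict 3, frames=[4,6] (faults so far: 3)
  step 6: ref 3 -> FAULT, evict 6, frames=[4,3] (faults so far: 4)
  step 7: ref 3 -> HIT, frames=[4,3] (faults so far: 4)
  step 8: ref 3 -> HIT, frames=[4,3] (faults so far: 4)
  step 9: ref 2 -> FAULT, evict 4, frames=[2,3] (faults so far: 5)
  step 10: ref 2 -> HIT, frames=[2,3] (faults so far: 5)
  step 11: ref 3 -> HIT, frames=[2,3] (faults so far: 5)
  FIFO total faults: 5
--- LRU ---
  step 0: ref 3 -> FAULT, frames=[3,-] (faults so far: 1)
  step 1: ref 3 -> HIT, frames=[3,-] (faults so far: 1)
  step 2: ref 6 -> FAULT, frames=[3,6] (faults so far: 2)
  step 3: ref 3 -> HIT, frames=[3,6] (faults so far: 2)
  step 4: ref 3 -> HIT, frames=[3,6] (faults so far: 2)
  step 5: ref 4 -> FAULT, evict 6, frames=[3,4] (faults so far: 3)
  step 6: ref 3 -> HIT, frames=[3,4] (faults so far: 3)
  step 7: ref 3 -> HIT, frames=[3,4] (faults so far: 3)
  step 8: ref 3 -> HIT, frames=[3,4] (faults so far: 3)
  step 9: ref 2 -> FAULT, evict 4, frames=[3,2] (faults so far: 4)
  step 10: ref 2 -> HIT, frames=[3,2] (faults so far: 4)
  step 11: ref 3 -> HIT, frames=[3,2] (faults so far: 4)
  LRU total faults: 4
--- Optimal ---
  step 0: ref 3 -> FAULT, frames=[3,-] (faults so far: 1)
  step 1: ref 3 -> HIT, frames=[3,-] (faults so far: 1)
  step 2: ref 6 -> FAULT, frames=[3,6] (faults so far: 2)
  step 3: ref 3 -> HIT, frames=[3,6] (faults so far: 2)
  step 4: ref 3 -> HIT, frames=[3,6] (faults so far: 2)
  step 5: ref 4 -> FAULT, evict 6, frames=[3,4] (faults so far: 3)
  step 6: ref 3 -> HIT, frames=[3,4] (faults so far: 3)
  step 7: ref 3 -> HIT, frames=[3,4] (faults so far: 3)
  step 8: ref 3 -> HIT, frames=[3,4] (faults so far: 3)
  step 9: ref 2 -> FAULT, evict 4, frames=[3,2] (faults so far: 4)
  step 10: ref 2 -> HIT, frames=[3,2] (faults so far: 4)
  step 11: ref 3 -> HIT, frames=[3,2] (faults so far: 4)
  Optimal total faults: 4

Answer: 5 4 4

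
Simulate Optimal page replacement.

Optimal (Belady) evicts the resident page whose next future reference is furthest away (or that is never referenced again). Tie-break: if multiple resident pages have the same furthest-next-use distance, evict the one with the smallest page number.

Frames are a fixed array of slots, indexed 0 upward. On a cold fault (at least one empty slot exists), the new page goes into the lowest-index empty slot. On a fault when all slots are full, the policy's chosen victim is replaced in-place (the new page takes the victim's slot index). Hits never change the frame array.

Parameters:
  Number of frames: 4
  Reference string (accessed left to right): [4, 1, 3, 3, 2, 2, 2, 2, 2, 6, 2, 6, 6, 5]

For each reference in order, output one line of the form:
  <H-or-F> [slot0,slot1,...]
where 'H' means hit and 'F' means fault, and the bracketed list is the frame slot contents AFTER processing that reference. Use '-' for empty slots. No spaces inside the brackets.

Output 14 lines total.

F [4,-,-,-]
F [4,1,-,-]
F [4,1,3,-]
H [4,1,3,-]
F [4,1,3,2]
H [4,1,3,2]
H [4,1,3,2]
H [4,1,3,2]
H [4,1,3,2]
F [4,6,3,2]
H [4,6,3,2]
H [4,6,3,2]
H [4,6,3,2]
F [4,6,3,5]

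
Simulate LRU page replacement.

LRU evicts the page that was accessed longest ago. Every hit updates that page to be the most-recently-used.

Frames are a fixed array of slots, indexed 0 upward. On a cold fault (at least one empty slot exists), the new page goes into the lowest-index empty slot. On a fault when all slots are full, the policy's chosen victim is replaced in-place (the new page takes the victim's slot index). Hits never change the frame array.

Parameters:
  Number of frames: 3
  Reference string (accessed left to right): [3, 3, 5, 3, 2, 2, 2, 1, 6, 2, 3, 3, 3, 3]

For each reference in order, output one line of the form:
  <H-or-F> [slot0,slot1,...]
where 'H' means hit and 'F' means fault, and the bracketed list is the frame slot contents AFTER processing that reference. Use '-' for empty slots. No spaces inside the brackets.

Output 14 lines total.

F [3,-,-]
H [3,-,-]
F [3,5,-]
H [3,5,-]
F [3,5,2]
H [3,5,2]
H [3,5,2]
F [3,1,2]
F [6,1,2]
H [6,1,2]
F [6,3,2]
H [6,3,2]
H [6,3,2]
H [6,3,2]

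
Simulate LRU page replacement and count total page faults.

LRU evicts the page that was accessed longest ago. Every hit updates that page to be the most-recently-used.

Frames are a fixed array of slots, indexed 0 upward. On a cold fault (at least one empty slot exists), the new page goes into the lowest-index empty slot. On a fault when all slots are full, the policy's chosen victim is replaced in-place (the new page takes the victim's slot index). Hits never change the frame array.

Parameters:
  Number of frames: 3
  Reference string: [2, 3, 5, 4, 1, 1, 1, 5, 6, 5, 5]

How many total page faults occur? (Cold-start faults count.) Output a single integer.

Step 0: ref 2 → FAULT, frames=[2,-,-]
Step 1: ref 3 → FAULT, frames=[2,3,-]
Step 2: ref 5 → FAULT, frames=[2,3,5]
Step 3: ref 4 → FAULT (evict 2), frames=[4,3,5]
Step 4: ref 1 → FAULT (evict 3), frames=[4,1,5]
Step 5: ref 1 → HIT, frames=[4,1,5]
Step 6: ref 1 → HIT, frames=[4,1,5]
Step 7: ref 5 → HIT, frames=[4,1,5]
Step 8: ref 6 → FAULT (evict 4), frames=[6,1,5]
Step 9: ref 5 → HIT, frames=[6,1,5]
Step 10: ref 5 → HIT, frames=[6,1,5]
Total faults: 6

Answer: 6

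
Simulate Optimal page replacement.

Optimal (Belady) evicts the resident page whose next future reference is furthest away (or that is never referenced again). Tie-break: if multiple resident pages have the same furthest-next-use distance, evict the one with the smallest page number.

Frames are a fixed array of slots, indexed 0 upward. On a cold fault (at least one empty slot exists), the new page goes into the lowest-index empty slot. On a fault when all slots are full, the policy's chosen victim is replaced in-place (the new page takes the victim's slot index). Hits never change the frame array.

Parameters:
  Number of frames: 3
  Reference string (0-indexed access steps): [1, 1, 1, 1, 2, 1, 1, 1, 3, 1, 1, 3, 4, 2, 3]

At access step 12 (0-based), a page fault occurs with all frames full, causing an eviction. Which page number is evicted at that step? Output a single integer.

Step 0: ref 1 -> FAULT, frames=[1,-,-]
Step 1: ref 1 -> HIT, frames=[1,-,-]
Step 2: ref 1 -> HIT, frames=[1,-,-]
Step 3: ref 1 -> HIT, frames=[1,-,-]
Step 4: ref 2 -> FAULT, frames=[1,2,-]
Step 5: ref 1 -> HIT, frames=[1,2,-]
Step 6: ref 1 -> HIT, frames=[1,2,-]
Step 7: ref 1 -> HIT, frames=[1,2,-]
Step 8: ref 3 -> FAULT, frames=[1,2,3]
Step 9: ref 1 -> HIT, frames=[1,2,3]
Step 10: ref 1 -> HIT, frames=[1,2,3]
Step 11: ref 3 -> HIT, frames=[1,2,3]
Step 12: ref 4 -> FAULT, evict 1, frames=[4,2,3]
At step 12: evicted page 1

Answer: 1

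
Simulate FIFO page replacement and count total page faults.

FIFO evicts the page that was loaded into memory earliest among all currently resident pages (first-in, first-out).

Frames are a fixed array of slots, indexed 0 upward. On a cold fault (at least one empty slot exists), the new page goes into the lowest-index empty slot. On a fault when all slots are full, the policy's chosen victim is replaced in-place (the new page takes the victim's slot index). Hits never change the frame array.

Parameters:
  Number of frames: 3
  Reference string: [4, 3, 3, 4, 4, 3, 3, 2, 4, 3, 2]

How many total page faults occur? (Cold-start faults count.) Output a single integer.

Step 0: ref 4 → FAULT, frames=[4,-,-]
Step 1: ref 3 → FAULT, frames=[4,3,-]
Step 2: ref 3 → HIT, frames=[4,3,-]
Step 3: ref 4 → HIT, frames=[4,3,-]
Step 4: ref 4 → HIT, frames=[4,3,-]
Step 5: ref 3 → HIT, frames=[4,3,-]
Step 6: ref 3 → HIT, frames=[4,3,-]
Step 7: ref 2 → FAULT, frames=[4,3,2]
Step 8: ref 4 → HIT, frames=[4,3,2]
Step 9: ref 3 → HIT, frames=[4,3,2]
Step 10: ref 2 → HIT, frames=[4,3,2]
Total faults: 3

Answer: 3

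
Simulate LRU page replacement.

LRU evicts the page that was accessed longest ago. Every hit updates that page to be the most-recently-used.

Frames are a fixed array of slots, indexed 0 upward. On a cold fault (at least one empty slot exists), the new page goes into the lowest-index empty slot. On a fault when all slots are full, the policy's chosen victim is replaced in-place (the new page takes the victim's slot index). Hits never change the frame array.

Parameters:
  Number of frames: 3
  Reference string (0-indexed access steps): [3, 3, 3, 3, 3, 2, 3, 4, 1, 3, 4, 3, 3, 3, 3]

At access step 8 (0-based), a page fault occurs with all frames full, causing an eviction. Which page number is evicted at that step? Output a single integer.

Answer: 2

Derivation:
Step 0: ref 3 -> FAULT, frames=[3,-,-]
Step 1: ref 3 -> HIT, frames=[3,-,-]
Step 2: ref 3 -> HIT, frames=[3,-,-]
Step 3: ref 3 -> HIT, frames=[3,-,-]
Step 4: ref 3 -> HIT, frames=[3,-,-]
Step 5: ref 2 -> FAULT, frames=[3,2,-]
Step 6: ref 3 -> HIT, frames=[3,2,-]
Step 7: ref 4 -> FAULT, frames=[3,2,4]
Step 8: ref 1 -> FAULT, evict 2, frames=[3,1,4]
At step 8: evicted page 2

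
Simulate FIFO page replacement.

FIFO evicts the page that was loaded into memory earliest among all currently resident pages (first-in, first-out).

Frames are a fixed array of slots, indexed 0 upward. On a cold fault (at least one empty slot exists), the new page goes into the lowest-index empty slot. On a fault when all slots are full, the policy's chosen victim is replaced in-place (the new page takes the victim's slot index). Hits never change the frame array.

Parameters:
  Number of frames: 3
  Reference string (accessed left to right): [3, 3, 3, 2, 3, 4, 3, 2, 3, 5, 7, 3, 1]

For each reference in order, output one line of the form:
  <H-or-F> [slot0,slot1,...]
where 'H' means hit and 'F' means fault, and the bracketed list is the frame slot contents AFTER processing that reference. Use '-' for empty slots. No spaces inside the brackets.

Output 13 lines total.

F [3,-,-]
H [3,-,-]
H [3,-,-]
F [3,2,-]
H [3,2,-]
F [3,2,4]
H [3,2,4]
H [3,2,4]
H [3,2,4]
F [5,2,4]
F [5,7,4]
F [5,7,3]
F [1,7,3]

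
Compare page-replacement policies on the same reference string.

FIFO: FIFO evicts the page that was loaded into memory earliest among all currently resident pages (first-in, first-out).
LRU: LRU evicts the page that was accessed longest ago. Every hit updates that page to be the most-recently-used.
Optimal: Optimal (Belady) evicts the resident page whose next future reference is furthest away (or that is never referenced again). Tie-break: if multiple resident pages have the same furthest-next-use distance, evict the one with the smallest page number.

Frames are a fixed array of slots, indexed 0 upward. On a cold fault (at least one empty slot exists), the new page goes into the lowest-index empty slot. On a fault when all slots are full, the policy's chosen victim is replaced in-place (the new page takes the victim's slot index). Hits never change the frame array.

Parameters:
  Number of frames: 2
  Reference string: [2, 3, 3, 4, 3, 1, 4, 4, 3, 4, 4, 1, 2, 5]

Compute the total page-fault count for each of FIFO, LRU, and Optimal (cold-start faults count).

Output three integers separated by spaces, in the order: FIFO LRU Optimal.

--- FIFO ---
  step 0: ref 2 -> FAULT, frames=[2,-] (faults so far: 1)
  step 1: ref 3 -> FAULT, frames=[2,3] (faults so far: 2)
  step 2: ref 3 -> HIT, frames=[2,3] (faults so far: 2)
  step 3: ref 4 -> FAULT, evict 2, frames=[4,3] (faults so far: 3)
  step 4: ref 3 -> HIT, frames=[4,3] (faults so far: 3)
  step 5: ref 1 -> FAULT, evict 3, frames=[4,1] (faults so far: 4)
  step 6: ref 4 -> HIT, frames=[4,1] (faults so far: 4)
  step 7: ref 4 -> HIT, frames=[4,1] (faults so far: 4)
  step 8: ref 3 -> FAULT, evict 4, frames=[3,1] (faults so far: 5)
  step 9: ref 4 -> FAULT, evict 1, frames=[3,4] (faults so far: 6)
  step 10: ref 4 -> HIT, frames=[3,4] (faults so far: 6)
  step 11: ref 1 -> FAULT, evict 3, frames=[1,4] (faults so far: 7)
  step 12: ref 2 -> FAULT, evict 4, frames=[1,2] (faults so far: 8)
  step 13: ref 5 -> FAULT, evict 1, frames=[5,2] (faults so far: 9)
  FIFO total faults: 9
--- LRU ---
  step 0: ref 2 -> FAULT, frames=[2,-] (faults so far: 1)
  step 1: ref 3 -> FAULT, frames=[2,3] (faults so far: 2)
  step 2: ref 3 -> HIT, frames=[2,3] (faults so far: 2)
  step 3: ref 4 -> FAULT, evict 2, frames=[4,3] (faults so far: 3)
  step 4: ref 3 -> HIT, frames=[4,3] (faults so far: 3)
  step 5: ref 1 -> FAULT, evict 4, frames=[1,3] (faults so far: 4)
  step 6: ref 4 -> FAULT, evict 3, frames=[1,4] (faults so far: 5)
  step 7: ref 4 -> HIT, frames=[1,4] (faults so far: 5)
  step 8: ref 3 -> FAULT, evict 1, frames=[3,4] (faults so far: 6)
  step 9: ref 4 -> HIT, frames=[3,4] (faults so far: 6)
  step 10: ref 4 -> HIT, frames=[3,4] (faults so far: 6)
  step 11: ref 1 -> FAULT, evict 3, frames=[1,4] (faults so far: 7)
  step 12: ref 2 -> FAULT, evict 4, frames=[1,2] (faults so far: 8)
  step 13: ref 5 -> FAULT, evict 1, frames=[5,2] (faults so far: 9)
  LRU total faults: 9
--- Optimal ---
  step 0: ref 2 -> FAULT, frames=[2,-] (faults so far: 1)
  step 1: ref 3 -> FAULT, frames=[2,3] (faults so far: 2)
  step 2: ref 3 -> HIT, frames=[2,3] (faults so far: 2)
  step 3: ref 4 -> FAULT, evict 2, frames=[4,3] (faults so far: 3)
  step 4: ref 3 -> HIT, frames=[4,3] (faults so far: 3)
  step 5: ref 1 -> FAULT, evict 3, frames=[4,1] (faults so far: 4)
  step 6: ref 4 -> HIT, frames=[4,1] (faults so far: 4)
  step 7: ref 4 -> HIT, frames=[4,1] (faults so far: 4)
  step 8: ref 3 -> FAULT, evict 1, frames=[4,3] (faults so far: 5)
  step 9: ref 4 -> HIT, frames=[4,3] (faults so far: 5)
  step 10: ref 4 -> HIT, frames=[4,3] (faults so far: 5)
  step 11: ref 1 -> FAULT, evict 3, frames=[4,1] (faults so far: 6)
  step 12: ref 2 -> FAULT, evict 1, frames=[4,2] (faults so far: 7)
  step 13: ref 5 -> FAULT, evict 2, frames=[4,5] (faults so far: 8)
  Optimal total faults: 8

Answer: 9 9 8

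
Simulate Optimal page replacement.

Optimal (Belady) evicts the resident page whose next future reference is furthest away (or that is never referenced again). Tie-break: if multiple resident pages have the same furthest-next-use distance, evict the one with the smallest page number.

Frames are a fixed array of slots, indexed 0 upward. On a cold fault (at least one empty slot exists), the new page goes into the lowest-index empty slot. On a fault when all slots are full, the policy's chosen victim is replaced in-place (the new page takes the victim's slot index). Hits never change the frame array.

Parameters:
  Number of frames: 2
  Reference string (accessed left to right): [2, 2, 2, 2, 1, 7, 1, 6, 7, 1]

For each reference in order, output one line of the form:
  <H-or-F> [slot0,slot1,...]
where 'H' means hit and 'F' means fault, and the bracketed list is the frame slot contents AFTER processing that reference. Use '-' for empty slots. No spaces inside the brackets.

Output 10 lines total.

F [2,-]
H [2,-]
H [2,-]
H [2,-]
F [2,1]
F [7,1]
H [7,1]
F [7,6]
H [7,6]
F [7,1]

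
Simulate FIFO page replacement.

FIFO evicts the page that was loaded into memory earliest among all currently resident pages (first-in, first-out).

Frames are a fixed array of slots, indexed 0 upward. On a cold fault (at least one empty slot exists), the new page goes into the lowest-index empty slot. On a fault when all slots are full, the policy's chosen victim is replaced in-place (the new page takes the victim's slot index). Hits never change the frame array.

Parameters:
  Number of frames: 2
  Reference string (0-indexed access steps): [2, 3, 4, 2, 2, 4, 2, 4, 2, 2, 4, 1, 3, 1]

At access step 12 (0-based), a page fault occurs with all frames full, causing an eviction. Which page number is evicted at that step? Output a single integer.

Answer: 2

Derivation:
Step 0: ref 2 -> FAULT, frames=[2,-]
Step 1: ref 3 -> FAULT, frames=[2,3]
Step 2: ref 4 -> FAULT, evict 2, frames=[4,3]
Step 3: ref 2 -> FAULT, evict 3, frames=[4,2]
Step 4: ref 2 -> HIT, frames=[4,2]
Step 5: ref 4 -> HIT, frames=[4,2]
Step 6: ref 2 -> HIT, frames=[4,2]
Step 7: ref 4 -> HIT, frames=[4,2]
Step 8: ref 2 -> HIT, frames=[4,2]
Step 9: ref 2 -> HIT, frames=[4,2]
Step 10: ref 4 -> HIT, frames=[4,2]
Step 11: ref 1 -> FAULT, evict 4, frames=[1,2]
Step 12: ref 3 -> FAULT, evict 2, frames=[1,3]
At step 12: evicted page 2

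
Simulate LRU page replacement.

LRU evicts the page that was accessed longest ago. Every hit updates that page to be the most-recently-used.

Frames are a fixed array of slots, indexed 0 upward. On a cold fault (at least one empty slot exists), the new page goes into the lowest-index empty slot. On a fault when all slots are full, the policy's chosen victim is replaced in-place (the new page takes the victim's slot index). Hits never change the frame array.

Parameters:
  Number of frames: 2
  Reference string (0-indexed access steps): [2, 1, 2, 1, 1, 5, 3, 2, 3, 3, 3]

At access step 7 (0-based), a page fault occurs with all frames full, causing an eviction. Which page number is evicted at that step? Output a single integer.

Answer: 5

Derivation:
Step 0: ref 2 -> FAULT, frames=[2,-]
Step 1: ref 1 -> FAULT, frames=[2,1]
Step 2: ref 2 -> HIT, frames=[2,1]
Step 3: ref 1 -> HIT, frames=[2,1]
Step 4: ref 1 -> HIT, frames=[2,1]
Step 5: ref 5 -> FAULT, evict 2, frames=[5,1]
Step 6: ref 3 -> FAULT, evict 1, frames=[5,3]
Step 7: ref 2 -> FAULT, evict 5, frames=[2,3]
At step 7: evicted page 5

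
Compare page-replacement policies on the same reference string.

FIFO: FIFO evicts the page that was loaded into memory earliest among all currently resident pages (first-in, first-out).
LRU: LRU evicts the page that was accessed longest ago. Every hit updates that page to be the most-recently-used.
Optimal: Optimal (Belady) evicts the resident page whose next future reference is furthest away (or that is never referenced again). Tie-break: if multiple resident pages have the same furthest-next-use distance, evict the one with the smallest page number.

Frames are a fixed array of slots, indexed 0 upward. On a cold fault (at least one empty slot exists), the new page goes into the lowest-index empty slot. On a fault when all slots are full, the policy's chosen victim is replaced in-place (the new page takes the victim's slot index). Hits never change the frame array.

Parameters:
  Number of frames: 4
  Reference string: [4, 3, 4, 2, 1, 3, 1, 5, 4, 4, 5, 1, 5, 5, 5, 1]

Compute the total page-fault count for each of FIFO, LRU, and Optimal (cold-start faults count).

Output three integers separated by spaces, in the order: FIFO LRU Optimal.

--- FIFO ---
  step 0: ref 4 -> FAULT, frames=[4,-,-,-] (faults so far: 1)
  step 1: ref 3 -> FAULT, frames=[4,3,-,-] (faults so far: 2)
  step 2: ref 4 -> HIT, frames=[4,3,-,-] (faults so far: 2)
  step 3: ref 2 -> FAULT, frames=[4,3,2,-] (faults so far: 3)
  step 4: ref 1 -> FAULT, frames=[4,3,2,1] (faults so far: 4)
  step 5: ref 3 -> HIT, frames=[4,3,2,1] (faults so far: 4)
  step 6: ref 1 -> HIT, frames=[4,3,2,1] (faults so far: 4)
  step 7: ref 5 -> FAULT, evict 4, frames=[5,3,2,1] (faults so far: 5)
  step 8: ref 4 -> FAULT, evict 3, frames=[5,4,2,1] (faults so far: 6)
  step 9: ref 4 -> HIT, frames=[5,4,2,1] (faults so far: 6)
  step 10: ref 5 -> HIT, frames=[5,4,2,1] (faults so far: 6)
  step 11: ref 1 -> HIT, frames=[5,4,2,1] (faults so far: 6)
  step 12: ref 5 -> HIT, frames=[5,4,2,1] (faults so far: 6)
  step 13: ref 5 -> HIT, frames=[5,4,2,1] (faults so far: 6)
  step 14: ref 5 -> HIT, frames=[5,4,2,1] (faults so far: 6)
  step 15: ref 1 -> HIT, frames=[5,4,2,1] (faults so far: 6)
  FIFO total faults: 6
--- LRU ---
  step 0: ref 4 -> FAULT, frames=[4,-,-,-] (faults so far: 1)
  step 1: ref 3 -> FAULT, frames=[4,3,-,-] (faults so far: 2)
  step 2: ref 4 -> HIT, frames=[4,3,-,-] (faults so far: 2)
  step 3: ref 2 -> FAULT, frames=[4,3,2,-] (faults so far: 3)
  step 4: ref 1 -> FAULT, frames=[4,3,2,1] (faults so far: 4)
  step 5: ref 3 -> HIT, frames=[4,3,2,1] (faults so far: 4)
  step 6: ref 1 -> HIT, frames=[4,3,2,1] (faults so far: 4)
  step 7: ref 5 -> FAULT, evict 4, frames=[5,3,2,1] (faults so far: 5)
  step 8: ref 4 -> FAULT, evict 2, frames=[5,3,4,1] (faults so far: 6)
  step 9: ref 4 -> HIT, frames=[5,3,4,1] (faults so far: 6)
  step 10: ref 5 -> HIT, frames=[5,3,4,1] (faults so far: 6)
  step 11: ref 1 -> HIT, frames=[5,3,4,1] (faults so far: 6)
  step 12: ref 5 -> HIT, frames=[5,3,4,1] (faults so far: 6)
  step 13: ref 5 -> HIT, frames=[5,3,4,1] (faults so far: 6)
  step 14: ref 5 -> HIT, frames=[5,3,4,1] (faults so far: 6)
  step 15: ref 1 -> HIT, frames=[5,3,4,1] (faults so far: 6)
  LRU total faults: 6
--- Optimal ---
  step 0: ref 4 -> FAULT, frames=[4,-,-,-] (faults so far: 1)
  step 1: ref 3 -> FAULT, frames=[4,3,-,-] (faults so far: 2)
  step 2: ref 4 -> HIT, frames=[4,3,-,-] (faults so far: 2)
  step 3: ref 2 -> FAULT, frames=[4,3,2,-] (faults so far: 3)
  step 4: ref 1 -> FAULT, frames=[4,3,2,1] (faults so far: 4)
  step 5: ref 3 -> HIT, frames=[4,3,2,1] (faults so far: 4)
  step 6: ref 1 -> HIT, frames=[4,3,2,1] (faults so far: 4)
  step 7: ref 5 -> FAULT, evict 2, frames=[4,3,5,1] (faults so far: 5)
  step 8: ref 4 -> HIT, frames=[4,3,5,1] (faults so far: 5)
  step 9: ref 4 -> HIT, frames=[4,3,5,1] (faults so far: 5)
  step 10: ref 5 -> HIT, frames=[4,3,5,1] (faults so far: 5)
  step 11: ref 1 -> HIT, frames=[4,3,5,1] (faults so far: 5)
  step 12: ref 5 -> HIT, frames=[4,3,5,1] (faults so far: 5)
  step 13: ref 5 -> HIT, frames=[4,3,5,1] (faults so far: 5)
  step 14: ref 5 -> HIT, frames=[4,3,5,1] (faults so far: 5)
  step 15: ref 1 -> HIT, frames=[4,3,5,1] (faults so far: 5)
  Optimal total faults: 5

Answer: 6 6 5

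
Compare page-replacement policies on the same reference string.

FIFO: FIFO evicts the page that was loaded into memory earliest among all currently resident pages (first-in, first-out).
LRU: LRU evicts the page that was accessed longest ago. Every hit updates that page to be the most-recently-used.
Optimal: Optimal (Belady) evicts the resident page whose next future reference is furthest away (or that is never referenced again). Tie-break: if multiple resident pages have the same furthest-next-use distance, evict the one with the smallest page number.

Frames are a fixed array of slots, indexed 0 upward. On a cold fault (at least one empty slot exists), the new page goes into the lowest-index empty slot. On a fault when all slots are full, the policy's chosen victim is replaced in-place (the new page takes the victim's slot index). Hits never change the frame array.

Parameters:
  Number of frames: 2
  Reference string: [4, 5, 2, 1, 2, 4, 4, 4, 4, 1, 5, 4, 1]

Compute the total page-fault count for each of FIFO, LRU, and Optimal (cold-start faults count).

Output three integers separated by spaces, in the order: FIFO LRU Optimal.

Answer: 7 9 7

Derivation:
--- FIFO ---
  step 0: ref 4 -> FAULT, frames=[4,-] (faults so far: 1)
  step 1: ref 5 -> FAULT, frames=[4,5] (faults so far: 2)
  step 2: ref 2 -> FAULT, evict 4, frames=[2,5] (faults so far: 3)
  step 3: ref 1 -> FAULT, evict 5, frames=[2,1] (faults so far: 4)
  step 4: ref 2 -> HIT, frames=[2,1] (faults so far: 4)
  step 5: ref 4 -> FAULT, evict 2, frames=[4,1] (faults so far: 5)
  step 6: ref 4 -> HIT, frames=[4,1] (faults so far: 5)
  step 7: ref 4 -> HIT, frames=[4,1] (faults so far: 5)
  step 8: ref 4 -> HIT, frames=[4,1] (faults so far: 5)
  step 9: ref 1 -> HIT, frames=[4,1] (faults so far: 5)
  step 10: ref 5 -> FAULT, evict 1, frames=[4,5] (faults so far: 6)
  step 11: ref 4 -> HIT, frames=[4,5] (faults so far: 6)
  step 12: ref 1 -> FAULT, evict 4, frames=[1,5] (faults so far: 7)
  FIFO total faults: 7
--- LRU ---
  step 0: ref 4 -> FAULT, frames=[4,-] (faults so far: 1)
  step 1: ref 5 -> FAULT, frames=[4,5] (faults so far: 2)
  step 2: ref 2 -> FAULT, evict 4, frames=[2,5] (faults so far: 3)
  step 3: ref 1 -> FAULT, evict 5, frames=[2,1] (faults so far: 4)
  step 4: ref 2 -> HIT, frames=[2,1] (faults so far: 4)
  step 5: ref 4 -> FAULT, evict 1, frames=[2,4] (faults so far: 5)
  step 6: ref 4 -> HIT, frames=[2,4] (faults so far: 5)
  step 7: ref 4 -> HIT, frames=[2,4] (faults so far: 5)
  step 8: ref 4 -> HIT, frames=[2,4] (faults so far: 5)
  step 9: ref 1 -> FAULT, evict 2, frames=[1,4] (faults so far: 6)
  step 10: ref 5 -> FAULT, evict 4, frames=[1,5] (faults so far: 7)
  step 11: ref 4 -> FAULT, evict 1, frames=[4,5] (faults so far: 8)
  step 12: ref 1 -> FAULT, evict 5, frames=[4,1] (faults so far: 9)
  LRU total faults: 9
--- Optimal ---
  step 0: ref 4 -> FAULT, frames=[4,-] (faults so far: 1)
  step 1: ref 5 -> FAULT, frames=[4,5] (faults so far: 2)
  step 2: ref 2 -> FAULT, evict 5, frames=[4,2] (faults so far: 3)
  step 3: ref 1 -> FAULT, evict 4, frames=[1,2] (faults so far: 4)
  step 4: ref 2 -> HIT, frames=[1,2] (faults so far: 4)
  step 5: ref 4 -> FAULT, evict 2, frames=[1,4] (faults so far: 5)
  step 6: ref 4 -> HIT, frames=[1,4] (faults so far: 5)
  step 7: ref 4 -> HIT, frames=[1,4] (faults so far: 5)
  step 8: ref 4 -> HIT, frames=[1,4] (faults so far: 5)
  step 9: ref 1 -> HIT, frames=[1,4] (faults so far: 5)
  step 10: ref 5 -> FAULT, evict 1, frames=[5,4] (faults so far: 6)
  step 11: ref 4 -> HIT, frames=[5,4] (faults so far: 6)
  step 12: ref 1 -> FAULT, evict 4, frames=[5,1] (faults so far: 7)
  Optimal total faults: 7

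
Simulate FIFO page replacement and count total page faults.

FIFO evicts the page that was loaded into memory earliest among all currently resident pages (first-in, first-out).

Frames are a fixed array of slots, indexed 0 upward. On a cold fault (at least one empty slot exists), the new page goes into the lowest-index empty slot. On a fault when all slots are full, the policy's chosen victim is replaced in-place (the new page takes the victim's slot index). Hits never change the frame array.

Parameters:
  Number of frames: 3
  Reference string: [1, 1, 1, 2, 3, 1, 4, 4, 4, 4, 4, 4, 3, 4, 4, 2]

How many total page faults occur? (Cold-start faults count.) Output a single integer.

Step 0: ref 1 → FAULT, frames=[1,-,-]
Step 1: ref 1 → HIT, frames=[1,-,-]
Step 2: ref 1 → HIT, frames=[1,-,-]
Step 3: ref 2 → FAULT, frames=[1,2,-]
Step 4: ref 3 → FAULT, frames=[1,2,3]
Step 5: ref 1 → HIT, frames=[1,2,3]
Step 6: ref 4 → FAULT (evict 1), frames=[4,2,3]
Step 7: ref 4 → HIT, frames=[4,2,3]
Step 8: ref 4 → HIT, frames=[4,2,3]
Step 9: ref 4 → HIT, frames=[4,2,3]
Step 10: ref 4 → HIT, frames=[4,2,3]
Step 11: ref 4 → HIT, frames=[4,2,3]
Step 12: ref 3 → HIT, frames=[4,2,3]
Step 13: ref 4 → HIT, frames=[4,2,3]
Step 14: ref 4 → HIT, frames=[4,2,3]
Step 15: ref 2 → HIT, frames=[4,2,3]
Total faults: 4

Answer: 4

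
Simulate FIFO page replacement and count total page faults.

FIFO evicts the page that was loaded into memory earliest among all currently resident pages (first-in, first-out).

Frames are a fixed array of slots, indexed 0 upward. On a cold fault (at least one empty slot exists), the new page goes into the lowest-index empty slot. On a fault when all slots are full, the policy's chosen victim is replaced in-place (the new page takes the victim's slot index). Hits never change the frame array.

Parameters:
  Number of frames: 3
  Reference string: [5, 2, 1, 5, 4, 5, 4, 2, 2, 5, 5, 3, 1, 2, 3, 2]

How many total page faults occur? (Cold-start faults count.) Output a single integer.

Step 0: ref 5 → FAULT, frames=[5,-,-]
Step 1: ref 2 → FAULT, frames=[5,2,-]
Step 2: ref 1 → FAULT, frames=[5,2,1]
Step 3: ref 5 → HIT, frames=[5,2,1]
Step 4: ref 4 → FAULT (evict 5), frames=[4,2,1]
Step 5: ref 5 → FAULT (evict 2), frames=[4,5,1]
Step 6: ref 4 → HIT, frames=[4,5,1]
Step 7: ref 2 → FAULT (evict 1), frames=[4,5,2]
Step 8: ref 2 → HIT, frames=[4,5,2]
Step 9: ref 5 → HIT, frames=[4,5,2]
Step 10: ref 5 → HIT, frames=[4,5,2]
Step 11: ref 3 → FAULT (evict 4), frames=[3,5,2]
Step 12: ref 1 → FAULT (evict 5), frames=[3,1,2]
Step 13: ref 2 → HIT, frames=[3,1,2]
Step 14: ref 3 → HIT, frames=[3,1,2]
Step 15: ref 2 → HIT, frames=[3,1,2]
Total faults: 8

Answer: 8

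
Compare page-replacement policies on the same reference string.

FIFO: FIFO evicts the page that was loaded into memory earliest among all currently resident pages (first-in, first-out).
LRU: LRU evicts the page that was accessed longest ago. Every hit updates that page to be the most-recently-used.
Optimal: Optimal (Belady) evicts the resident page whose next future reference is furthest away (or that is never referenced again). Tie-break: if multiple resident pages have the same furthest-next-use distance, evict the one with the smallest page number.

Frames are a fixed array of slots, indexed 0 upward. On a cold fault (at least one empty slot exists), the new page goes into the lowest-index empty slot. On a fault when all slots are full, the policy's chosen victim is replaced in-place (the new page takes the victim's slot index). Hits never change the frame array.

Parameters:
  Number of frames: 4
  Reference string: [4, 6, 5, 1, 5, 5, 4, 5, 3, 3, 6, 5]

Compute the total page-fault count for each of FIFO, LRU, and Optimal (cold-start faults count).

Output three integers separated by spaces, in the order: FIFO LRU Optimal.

Answer: 5 6 5

Derivation:
--- FIFO ---
  step 0: ref 4 -> FAULT, frames=[4,-,-,-] (faults so far: 1)
  step 1: ref 6 -> FAULT, frames=[4,6,-,-] (faults so far: 2)
  step 2: ref 5 -> FAULT, frames=[4,6,5,-] (faults so far: 3)
  step 3: ref 1 -> FAULT, frames=[4,6,5,1] (faults so far: 4)
  step 4: ref 5 -> HIT, frames=[4,6,5,1] (faults so far: 4)
  step 5: ref 5 -> HIT, frames=[4,6,5,1] (faults so far: 4)
  step 6: ref 4 -> HIT, frames=[4,6,5,1] (faults so far: 4)
  step 7: ref 5 -> HIT, frames=[4,6,5,1] (faults so far: 4)
  step 8: ref 3 -> FAULT, evict 4, frames=[3,6,5,1] (faults so far: 5)
  step 9: ref 3 -> HIT, frames=[3,6,5,1] (faults so far: 5)
  step 10: ref 6 -> HIT, frames=[3,6,5,1] (faults so far: 5)
  step 11: ref 5 -> HIT, frames=[3,6,5,1] (faults so far: 5)
  FIFO total faults: 5
--- LRU ---
  step 0: ref 4 -> FAULT, frames=[4,-,-,-] (faults so far: 1)
  step 1: ref 6 -> FAULT, frames=[4,6,-,-] (faults so far: 2)
  step 2: ref 5 -> FAULT, frames=[4,6,5,-] (faults so far: 3)
  step 3: ref 1 -> FAULT, frames=[4,6,5,1] (faults so far: 4)
  step 4: ref 5 -> HIT, frames=[4,6,5,1] (faults so far: 4)
  step 5: ref 5 -> HIT, frames=[4,6,5,1] (faults so far: 4)
  step 6: ref 4 -> HIT, frames=[4,6,5,1] (faults so far: 4)
  step 7: ref 5 -> HIT, frames=[4,6,5,1] (faults so far: 4)
  step 8: ref 3 -> FAULT, evict 6, frames=[4,3,5,1] (faults so far: 5)
  step 9: ref 3 -> HIT, frames=[4,3,5,1] (faults so far: 5)
  step 10: ref 6 -> FAULT, evict 1, frames=[4,3,5,6] (faults so far: 6)
  step 11: ref 5 -> HIT, frames=[4,3,5,6] (faults so far: 6)
  LRU total faults: 6
--- Optimal ---
  step 0: ref 4 -> FAULT, frames=[4,-,-,-] (faults so far: 1)
  step 1: ref 6 -> FAULT, frames=[4,6,-,-] (faults so far: 2)
  step 2: ref 5 -> FAULT, frames=[4,6,5,-] (faults so far: 3)
  step 3: ref 1 -> FAULT, frames=[4,6,5,1] (faults so far: 4)
  step 4: ref 5 -> HIT, frames=[4,6,5,1] (faults so far: 4)
  step 5: ref 5 -> HIT, frames=[4,6,5,1] (faults so far: 4)
  step 6: ref 4 -> HIT, frames=[4,6,5,1] (faults so far: 4)
  step 7: ref 5 -> HIT, frames=[4,6,5,1] (faults so far: 4)
  step 8: ref 3 -> FAULT, evict 1, frames=[4,6,5,3] (faults so far: 5)
  step 9: ref 3 -> HIT, frames=[4,6,5,3] (faults so far: 5)
  step 10: ref 6 -> HIT, frames=[4,6,5,3] (faults so far: 5)
  step 11: ref 5 -> HIT, frames=[4,6,5,3] (faults so far: 5)
  Optimal total faults: 5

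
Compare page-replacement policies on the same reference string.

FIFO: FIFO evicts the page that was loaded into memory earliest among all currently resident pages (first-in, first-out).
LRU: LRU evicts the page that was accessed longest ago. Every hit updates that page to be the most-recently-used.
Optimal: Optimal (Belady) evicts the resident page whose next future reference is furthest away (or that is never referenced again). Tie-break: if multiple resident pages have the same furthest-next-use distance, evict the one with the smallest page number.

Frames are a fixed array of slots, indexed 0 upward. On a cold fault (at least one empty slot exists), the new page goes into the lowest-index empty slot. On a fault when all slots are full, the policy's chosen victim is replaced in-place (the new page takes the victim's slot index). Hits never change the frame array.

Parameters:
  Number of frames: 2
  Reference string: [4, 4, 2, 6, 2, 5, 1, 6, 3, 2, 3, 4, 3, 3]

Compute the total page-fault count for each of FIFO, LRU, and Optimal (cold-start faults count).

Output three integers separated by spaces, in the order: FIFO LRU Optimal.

Answer: 10 9 8

Derivation:
--- FIFO ---
  step 0: ref 4 -> FAULT, frames=[4,-] (faults so far: 1)
  step 1: ref 4 -> HIT, frames=[4,-] (faults so far: 1)
  step 2: ref 2 -> FAULT, frames=[4,2] (faults so far: 2)
  step 3: ref 6 -> FAULT, evict 4, frames=[6,2] (faults so far: 3)
  step 4: ref 2 -> HIT, frames=[6,2] (faults so far: 3)
  step 5: ref 5 -> FAULT, evict 2, frames=[6,5] (faults so far: 4)
  step 6: ref 1 -> FAULT, evict 6, frames=[1,5] (faults so far: 5)
  step 7: ref 6 -> FAULT, evict 5, frames=[1,6] (faults so far: 6)
  step 8: ref 3 -> FAULT, evict 1, frames=[3,6] (faults so far: 7)
  step 9: ref 2 -> FAULT, evict 6, frames=[3,2] (faults so far: 8)
  step 10: ref 3 -> HIT, frames=[3,2] (faults so far: 8)
  step 11: ref 4 -> FAULT, evict 3, frames=[4,2] (faults so far: 9)
  step 12: ref 3 -> FAULT, evict 2, frames=[4,3] (faults so far: 10)
  step 13: ref 3 -> HIT, frames=[4,3] (faults so far: 10)
  FIFO total faults: 10
--- LRU ---
  step 0: ref 4 -> FAULT, frames=[4,-] (faults so far: 1)
  step 1: ref 4 -> HIT, frames=[4,-] (faults so far: 1)
  step 2: ref 2 -> FAULT, frames=[4,2] (faults so far: 2)
  step 3: ref 6 -> FAULT, evict 4, frames=[6,2] (faults so far: 3)
  step 4: ref 2 -> HIT, frames=[6,2] (faults so far: 3)
  step 5: ref 5 -> FAULT, evict 6, frames=[5,2] (faults so far: 4)
  step 6: ref 1 -> FAULT, evict 2, frames=[5,1] (faults so far: 5)
  step 7: ref 6 -> FAULT, evict 5, frames=[6,1] (faults so far: 6)
  step 8: ref 3 -> FAULT, evict 1, frames=[6,3] (faults so far: 7)
  step 9: ref 2 -> FAULT, evict 6, frames=[2,3] (faults so far: 8)
  step 10: ref 3 -> HIT, frames=[2,3] (faults so far: 8)
  step 11: ref 4 -> FAULT, evict 2, frames=[4,3] (faults so far: 9)
  step 12: ref 3 -> HIT, frames=[4,3] (faults so far: 9)
  step 13: ref 3 -> HIT, frames=[4,3] (faults so far: 9)
  LRU total faults: 9
--- Optimal ---
  step 0: ref 4 -> FAULT, frames=[4,-] (faults so far: 1)
  step 1: ref 4 -> HIT, frames=[4,-] (faults so far: 1)
  step 2: ref 2 -> FAULT, frames=[4,2] (faults so far: 2)
  step 3: ref 6 -> FAULT, evict 4, frames=[6,2] (faults so far: 3)
  step 4: ref 2 -> HIT, frames=[6,2] (faults so far: 3)
  step 5: ref 5 -> FAULT, evict 2, frames=[6,5] (faults so far: 4)
  step 6: ref 1 -> FAULT, evict 5, frames=[6,1] (faults so far: 5)
  step 7: ref 6 -> HIT, frames=[6,1] (faults so far: 5)
  step 8: ref 3 -> FAULT, evict 1, frames=[6,3] (faults so far: 6)
  step 9: ref 2 -> FAULT, evict 6, frames=[2,3] (faults so far: 7)
  step 10: ref 3 -> HIT, frames=[2,3] (faults so far: 7)
  step 11: ref 4 -> FAULT, evict 2, frames=[4,3] (faults so far: 8)
  step 12: ref 3 -> HIT, frames=[4,3] (faults so far: 8)
  step 13: ref 3 -> HIT, frames=[4,3] (faults so far: 8)
  Optimal total faults: 8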